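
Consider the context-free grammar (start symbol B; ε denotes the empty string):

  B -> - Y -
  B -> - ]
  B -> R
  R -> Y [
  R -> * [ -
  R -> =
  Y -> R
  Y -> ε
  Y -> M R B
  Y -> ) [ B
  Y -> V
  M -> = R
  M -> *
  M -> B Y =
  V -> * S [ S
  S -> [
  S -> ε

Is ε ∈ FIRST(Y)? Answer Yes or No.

Y has an ε-production, so Y ⇒ ε.

Yes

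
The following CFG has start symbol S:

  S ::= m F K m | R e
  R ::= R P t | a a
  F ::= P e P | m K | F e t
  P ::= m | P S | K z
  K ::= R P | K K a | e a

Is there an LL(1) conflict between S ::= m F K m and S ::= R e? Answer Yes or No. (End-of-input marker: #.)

No

FIRST(m F K m) = { m } and FIRST(R e) = { a }.
The FIRST sets are disjoint and neither alternative is nullable — no conflict.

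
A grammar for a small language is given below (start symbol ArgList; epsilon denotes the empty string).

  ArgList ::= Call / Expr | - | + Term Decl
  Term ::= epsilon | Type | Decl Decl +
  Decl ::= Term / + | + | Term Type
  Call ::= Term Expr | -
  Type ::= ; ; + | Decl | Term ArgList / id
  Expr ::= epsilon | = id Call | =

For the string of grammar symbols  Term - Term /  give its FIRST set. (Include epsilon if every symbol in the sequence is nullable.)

{ +, -, /, ;, = }

Add FIRST(Term)\{epsilon} = { +, -, /, ;, = }; Term is nullable, continue.
- is a terminal; add {-} and stop.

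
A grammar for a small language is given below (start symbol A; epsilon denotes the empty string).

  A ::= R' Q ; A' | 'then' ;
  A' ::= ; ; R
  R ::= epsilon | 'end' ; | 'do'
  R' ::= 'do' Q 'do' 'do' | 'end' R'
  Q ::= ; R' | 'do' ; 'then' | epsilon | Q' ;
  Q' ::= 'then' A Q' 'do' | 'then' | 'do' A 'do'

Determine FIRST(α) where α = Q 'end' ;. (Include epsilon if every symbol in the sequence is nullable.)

{ 'do', 'end', 'then', ; }

Add FIRST(Q)\{epsilon} = { 'do', 'then', ; }; Q is nullable, continue.
'end' is a terminal; add {'end'} and stop.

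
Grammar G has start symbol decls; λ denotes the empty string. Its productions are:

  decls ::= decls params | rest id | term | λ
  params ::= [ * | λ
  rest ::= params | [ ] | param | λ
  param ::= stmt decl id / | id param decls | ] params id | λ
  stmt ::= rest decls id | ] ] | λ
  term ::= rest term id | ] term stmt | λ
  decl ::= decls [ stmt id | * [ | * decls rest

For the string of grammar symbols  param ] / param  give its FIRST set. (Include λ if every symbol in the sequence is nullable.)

Add FIRST(param)\{λ} = { *, [, ], id }; param is nullable, continue.
] is a terminal; add {]} and stop.

{ *, [, ], id }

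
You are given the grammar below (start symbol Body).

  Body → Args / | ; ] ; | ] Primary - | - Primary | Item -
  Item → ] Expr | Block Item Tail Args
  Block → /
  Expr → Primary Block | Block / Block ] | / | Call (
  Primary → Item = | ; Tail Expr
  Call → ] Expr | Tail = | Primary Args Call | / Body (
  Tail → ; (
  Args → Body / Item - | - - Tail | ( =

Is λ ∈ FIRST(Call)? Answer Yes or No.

No

No nonterminal in this grammar is nullable.
No production of Call has an RHS whose symbols are all nullable, so Call is not nullable.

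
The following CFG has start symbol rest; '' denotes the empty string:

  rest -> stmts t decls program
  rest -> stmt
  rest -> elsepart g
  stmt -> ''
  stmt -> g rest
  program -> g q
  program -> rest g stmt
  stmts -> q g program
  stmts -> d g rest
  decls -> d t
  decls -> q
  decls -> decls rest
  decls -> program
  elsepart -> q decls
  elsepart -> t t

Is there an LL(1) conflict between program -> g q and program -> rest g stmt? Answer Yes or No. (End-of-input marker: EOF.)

Yes

FIRST(g q) = { g } and FIRST(rest g stmt) = { d, g, q, t }.
Both contain g, so the two alternatives are not disjoint — LL(1) conflict.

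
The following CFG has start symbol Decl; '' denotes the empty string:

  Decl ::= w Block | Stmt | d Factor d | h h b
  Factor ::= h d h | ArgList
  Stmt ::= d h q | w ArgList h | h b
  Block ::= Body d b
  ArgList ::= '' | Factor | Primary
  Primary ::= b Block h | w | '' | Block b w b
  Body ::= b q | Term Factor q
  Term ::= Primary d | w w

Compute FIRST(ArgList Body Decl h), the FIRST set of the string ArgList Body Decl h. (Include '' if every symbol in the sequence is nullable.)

{ b, d, h, w }

Add FIRST(ArgList)\{''} = { b, d, h, w }; ArgList is nullable, continue.
Add FIRST(Body) = { b, d, w }; Body is not nullable, stop.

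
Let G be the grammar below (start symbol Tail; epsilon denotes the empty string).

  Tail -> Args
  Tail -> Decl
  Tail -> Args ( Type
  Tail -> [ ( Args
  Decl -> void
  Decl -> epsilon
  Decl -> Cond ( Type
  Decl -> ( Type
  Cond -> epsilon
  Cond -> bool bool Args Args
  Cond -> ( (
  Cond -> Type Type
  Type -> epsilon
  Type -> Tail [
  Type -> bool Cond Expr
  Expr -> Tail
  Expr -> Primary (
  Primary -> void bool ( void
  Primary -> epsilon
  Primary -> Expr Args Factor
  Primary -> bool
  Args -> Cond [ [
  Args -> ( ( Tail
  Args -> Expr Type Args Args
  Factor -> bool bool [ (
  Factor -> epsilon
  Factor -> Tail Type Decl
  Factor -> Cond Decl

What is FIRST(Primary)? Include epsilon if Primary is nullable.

{ (, [, bool, void, epsilon }

Primary -> void bool ( void contributes {void}.
Primary -> epsilon contributes epsilon.
From Primary -> Expr Args Factor: Expr nullable, take FIRST(Expr) ∪ FIRST(Args) = { (, [, bool, void }.
Primary -> bool contributes {bool}.
Union: FIRST(Primary) = { (, [, bool, void, epsilon }.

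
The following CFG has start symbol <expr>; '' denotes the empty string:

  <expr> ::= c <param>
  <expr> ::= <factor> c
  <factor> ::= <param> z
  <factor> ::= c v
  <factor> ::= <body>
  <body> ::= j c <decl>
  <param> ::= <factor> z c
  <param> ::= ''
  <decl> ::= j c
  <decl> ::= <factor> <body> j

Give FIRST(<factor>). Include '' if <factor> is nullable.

{ c, j, z }

From <factor> ::= <param> z: <param> nullable, take FIRST(<param>) ∪ {z} = { c, j, z }.
<factor> ::= c v contributes {c}.
From <factor> ::= <body>: add FIRST(<body>) = { j }.
Union: FIRST(<factor>) = { c, j, z }.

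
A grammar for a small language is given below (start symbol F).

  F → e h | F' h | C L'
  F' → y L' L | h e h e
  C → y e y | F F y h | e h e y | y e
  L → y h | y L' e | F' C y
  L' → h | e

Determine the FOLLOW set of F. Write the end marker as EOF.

{ EOF, e, h, y }

F is the start symbol, so EOF ∈ FOLLOW(F).
In C → F F y h: add FIRST(F y h) = { e, h, y }.
In C → F F y h: add FIRST(y h) = { y }.
Union: FOLLOW(F) = { EOF, e, h, y }.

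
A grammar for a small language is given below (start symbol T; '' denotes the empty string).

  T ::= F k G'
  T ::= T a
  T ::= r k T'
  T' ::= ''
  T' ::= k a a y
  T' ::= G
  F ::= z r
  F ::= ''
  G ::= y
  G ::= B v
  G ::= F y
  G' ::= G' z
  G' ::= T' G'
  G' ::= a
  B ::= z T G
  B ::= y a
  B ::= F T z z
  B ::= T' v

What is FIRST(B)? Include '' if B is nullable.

{ k, r, v, y, z }

B ::= z T G contributes {z}.
B ::= y a contributes {y}.
From B ::= F T z z: F nullable, take FIRST(F) ∪ FIRST(T) = { k, r, z }.
From B ::= T' v: T' nullable, take FIRST(T') ∪ {v} = { k, r, v, y, z }.
Union: FIRST(B) = { k, r, v, y, z }.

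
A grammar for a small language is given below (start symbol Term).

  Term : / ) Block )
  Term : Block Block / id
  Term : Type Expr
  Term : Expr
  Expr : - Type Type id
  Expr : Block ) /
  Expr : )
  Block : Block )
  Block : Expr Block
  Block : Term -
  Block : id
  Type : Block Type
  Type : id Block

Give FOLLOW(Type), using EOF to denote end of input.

{ ), -, /, id }

In Term : Type Expr: add FIRST(Expr) = { ), -, /, id }.
In Expr : - Type Type id: add FIRST(Type id) = { ), -, /, id }.
In Expr : - Type Type id: add FIRST(id) = { id }.
In Type : Block Type: Type is at the end, add FOLLOW(Type) = { ), -, /, id }.
Union: FOLLOW(Type) = { ), -, /, id }.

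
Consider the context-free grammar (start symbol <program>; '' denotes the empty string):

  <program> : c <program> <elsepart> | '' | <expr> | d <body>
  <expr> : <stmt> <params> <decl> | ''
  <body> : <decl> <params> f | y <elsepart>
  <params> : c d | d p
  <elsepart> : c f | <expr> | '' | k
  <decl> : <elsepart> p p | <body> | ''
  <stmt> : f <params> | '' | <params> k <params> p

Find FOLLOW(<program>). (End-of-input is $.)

<program> is the start symbol, so $ ∈ FOLLOW(<program>).
In <program> : c <program> <elsepart>: add FIRST(<elsepart>)\{''} = { c, d, f, k }.
  Since <elsepart> is nullable, also add FOLLOW(<program>) = { $, c, d, f, k }.
Union: FOLLOW(<program>) = { $, c, d, f, k }.

{ $, c, d, f, k }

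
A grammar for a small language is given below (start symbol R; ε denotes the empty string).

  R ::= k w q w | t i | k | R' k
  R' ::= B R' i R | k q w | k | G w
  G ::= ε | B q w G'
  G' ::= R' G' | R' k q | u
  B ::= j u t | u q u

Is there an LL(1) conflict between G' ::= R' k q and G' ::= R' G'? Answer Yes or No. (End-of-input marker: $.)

FIRST(R' k q) = { j, k, u, w } and FIRST(R' G') = { j, k, u, w }.
Both contain j, so the two alternatives are not disjoint — LL(1) conflict.

Yes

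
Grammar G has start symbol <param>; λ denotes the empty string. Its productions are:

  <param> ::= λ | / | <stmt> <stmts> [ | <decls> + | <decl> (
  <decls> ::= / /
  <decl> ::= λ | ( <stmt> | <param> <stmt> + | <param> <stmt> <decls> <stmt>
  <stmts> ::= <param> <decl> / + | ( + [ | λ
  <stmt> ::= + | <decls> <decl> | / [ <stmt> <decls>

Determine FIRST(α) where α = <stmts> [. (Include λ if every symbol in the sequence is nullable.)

Add FIRST(<stmts>)\{λ} = { (, +, / }; <stmts> is nullable, continue.
[ is a terminal; add {[} and stop.

{ (, +, /, [ }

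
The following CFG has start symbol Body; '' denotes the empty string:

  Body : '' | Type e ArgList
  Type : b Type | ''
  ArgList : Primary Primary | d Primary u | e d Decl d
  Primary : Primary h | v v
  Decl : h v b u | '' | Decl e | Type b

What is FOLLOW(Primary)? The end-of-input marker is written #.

{ #, h, u, v }

In ArgList : Primary Primary: add FIRST(Primary) = { v }.
In ArgList : Primary Primary: Primary is at the end, add FOLLOW(ArgList) = { # }.
In ArgList : d Primary u: add FIRST(u) = { u }.
In Primary : Primary h: add FIRST(h) = { h }.
Union: FOLLOW(Primary) = { #, h, u, v }.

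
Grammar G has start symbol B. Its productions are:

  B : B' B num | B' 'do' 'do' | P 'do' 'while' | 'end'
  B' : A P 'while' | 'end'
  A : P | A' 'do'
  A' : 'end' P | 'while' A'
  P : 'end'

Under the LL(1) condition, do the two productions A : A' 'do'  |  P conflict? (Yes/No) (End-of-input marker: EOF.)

Yes

FIRST(A' 'do') = { 'end', 'while' } and FIRST(P) = { 'end' }.
Both contain 'end', so the two alternatives are not disjoint — LL(1) conflict.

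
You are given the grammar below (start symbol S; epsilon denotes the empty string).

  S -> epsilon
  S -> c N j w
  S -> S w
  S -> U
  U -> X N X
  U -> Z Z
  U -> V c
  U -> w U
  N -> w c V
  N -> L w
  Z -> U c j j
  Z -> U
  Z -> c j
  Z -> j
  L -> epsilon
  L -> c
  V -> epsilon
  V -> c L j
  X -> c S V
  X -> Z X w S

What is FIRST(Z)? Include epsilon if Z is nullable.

{ c, j, w }

From Z -> U c j j: add FIRST(U) = { c, j, w }.
From Z -> U: add FIRST(U) = { c, j, w }.
Z -> c j contributes {c}.
Z -> j contributes {j}.
Union: FIRST(Z) = { c, j, w }.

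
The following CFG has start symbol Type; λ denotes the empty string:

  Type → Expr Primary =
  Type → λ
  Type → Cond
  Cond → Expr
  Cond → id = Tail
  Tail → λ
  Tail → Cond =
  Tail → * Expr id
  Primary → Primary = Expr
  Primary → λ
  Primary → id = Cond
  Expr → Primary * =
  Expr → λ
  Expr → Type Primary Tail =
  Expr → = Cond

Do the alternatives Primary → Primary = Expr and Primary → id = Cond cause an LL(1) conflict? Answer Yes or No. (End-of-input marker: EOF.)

Yes

FIRST(Primary = Expr) = { =, id } and FIRST(id = Cond) = { id }.
Both contain id, so the two alternatives are not disjoint — LL(1) conflict.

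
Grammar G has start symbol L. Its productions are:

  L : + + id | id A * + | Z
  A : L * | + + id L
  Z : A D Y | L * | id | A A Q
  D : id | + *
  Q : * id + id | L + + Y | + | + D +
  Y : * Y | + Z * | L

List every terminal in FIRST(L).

{ +, id }

L : + + id contributes {+}.
L : id A * + contributes {id}.
From L : Z: add FIRST(Z) = { +, id }.
Union: FIRST(L) = { +, id }.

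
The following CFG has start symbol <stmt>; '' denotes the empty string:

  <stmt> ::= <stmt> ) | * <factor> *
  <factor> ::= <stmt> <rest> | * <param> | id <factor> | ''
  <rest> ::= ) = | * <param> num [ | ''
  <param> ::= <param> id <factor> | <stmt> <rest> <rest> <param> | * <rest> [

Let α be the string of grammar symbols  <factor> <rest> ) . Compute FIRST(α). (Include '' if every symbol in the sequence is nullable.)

Add FIRST(<factor>)\{''} = { *, id }; <factor> is nullable, continue.
Add FIRST(<rest>)\{''} = { ), * }; <rest> is nullable, continue.
) is a terminal; add {)} and stop.

{ ), *, id }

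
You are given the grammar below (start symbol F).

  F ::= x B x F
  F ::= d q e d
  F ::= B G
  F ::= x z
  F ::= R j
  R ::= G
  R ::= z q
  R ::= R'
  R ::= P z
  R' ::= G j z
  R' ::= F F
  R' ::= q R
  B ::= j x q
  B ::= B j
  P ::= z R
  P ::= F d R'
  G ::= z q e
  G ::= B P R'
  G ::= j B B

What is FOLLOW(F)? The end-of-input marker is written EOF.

F is the start symbol, so EOF ∈ FOLLOW(F).
In F ::= x B x F: F is at the end, add FOLLOW(F) = { EOF, d, j, q, x, z }.
In R' ::= F F: add FIRST(F) = { d, j, q, x, z }.
In R' ::= F F: F is at the end, add FOLLOW(R') = { EOF, d, j, q, x, z }.
In P ::= F d R': add FIRST(d R') = { d }.
Union: FOLLOW(F) = { EOF, d, j, q, x, z }.

{ EOF, d, j, q, x, z }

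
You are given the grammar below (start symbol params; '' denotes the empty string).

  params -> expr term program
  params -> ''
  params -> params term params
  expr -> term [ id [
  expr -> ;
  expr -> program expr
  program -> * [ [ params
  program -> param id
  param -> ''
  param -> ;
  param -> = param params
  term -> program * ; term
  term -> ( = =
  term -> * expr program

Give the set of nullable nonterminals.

Directly nullable (have an ''-production): params, param.
No other nonterminal has a production whose RHS symbols are all nullable.

{ param, params }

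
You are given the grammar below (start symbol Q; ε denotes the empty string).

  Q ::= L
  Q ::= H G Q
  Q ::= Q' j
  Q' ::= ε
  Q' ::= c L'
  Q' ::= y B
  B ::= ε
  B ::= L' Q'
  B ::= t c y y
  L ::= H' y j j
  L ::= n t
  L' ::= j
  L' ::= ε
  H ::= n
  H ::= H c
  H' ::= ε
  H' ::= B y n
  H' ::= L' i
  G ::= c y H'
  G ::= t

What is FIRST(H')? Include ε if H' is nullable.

{ c, i, j, t, y, ε }

H' ::= ε contributes ε.
From H' ::= B y n: B nullable, take FIRST(B) ∪ {y} = { c, j, t, y }.
From H' ::= L' i: L' nullable, take FIRST(L') ∪ {i} = { i, j }.
Union: FIRST(H') = { c, i, j, t, y, ε }.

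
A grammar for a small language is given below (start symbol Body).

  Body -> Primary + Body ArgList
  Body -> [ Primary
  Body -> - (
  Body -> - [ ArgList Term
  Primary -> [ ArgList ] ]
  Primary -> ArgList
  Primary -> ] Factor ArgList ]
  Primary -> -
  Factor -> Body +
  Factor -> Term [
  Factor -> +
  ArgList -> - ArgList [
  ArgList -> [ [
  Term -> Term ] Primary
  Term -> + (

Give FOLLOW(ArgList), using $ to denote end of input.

In Body -> Primary + Body ArgList: ArgList is at the end, add FOLLOW(Body) = { $, +, -, [ }.
In Body -> - [ ArgList Term: add FIRST(Term) = { + }.
In Primary -> [ ArgList ] ]: add FIRST(] ]) = { ] }.
In Primary -> ArgList: ArgList is at the end, add FOLLOW(Primary) = { $, +, -, [, ] }.
In Primary -> ] Factor ArgList ]: add FIRST(]) = { ] }.
In ArgList -> - ArgList [: add FIRST([) = { [ }.
Union: FOLLOW(ArgList) = { $, +, -, [, ] }.

{ $, +, -, [, ] }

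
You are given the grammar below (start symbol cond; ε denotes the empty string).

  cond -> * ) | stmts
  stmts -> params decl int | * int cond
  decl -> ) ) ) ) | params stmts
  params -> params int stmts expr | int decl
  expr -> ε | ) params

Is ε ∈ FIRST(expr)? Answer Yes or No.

expr has an ε-production, so expr ⇒ ε.

Yes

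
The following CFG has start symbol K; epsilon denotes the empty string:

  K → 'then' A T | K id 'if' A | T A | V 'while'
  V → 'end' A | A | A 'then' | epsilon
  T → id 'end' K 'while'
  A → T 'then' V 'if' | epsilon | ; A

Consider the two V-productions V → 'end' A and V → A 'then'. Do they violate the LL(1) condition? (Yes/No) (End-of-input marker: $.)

FIRST('end' A) = { 'end' } and FIRST(A 'then') = { 'then', ;, id }.
The FIRST sets are disjoint and neither alternative is nullable — no conflict.

No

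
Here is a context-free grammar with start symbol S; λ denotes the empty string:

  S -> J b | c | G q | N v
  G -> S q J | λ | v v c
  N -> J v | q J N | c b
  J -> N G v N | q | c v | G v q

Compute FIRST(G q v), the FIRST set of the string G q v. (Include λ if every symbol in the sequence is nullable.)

Add FIRST(G)\{λ} = { c, q, v }; G is nullable, continue.
q is a terminal; add {q} and stop.

{ c, q, v }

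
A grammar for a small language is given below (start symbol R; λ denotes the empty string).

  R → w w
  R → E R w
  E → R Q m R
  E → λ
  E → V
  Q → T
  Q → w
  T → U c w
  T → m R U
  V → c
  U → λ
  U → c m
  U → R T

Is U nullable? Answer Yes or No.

Yes

U has an λ-production, so U ⇒ λ.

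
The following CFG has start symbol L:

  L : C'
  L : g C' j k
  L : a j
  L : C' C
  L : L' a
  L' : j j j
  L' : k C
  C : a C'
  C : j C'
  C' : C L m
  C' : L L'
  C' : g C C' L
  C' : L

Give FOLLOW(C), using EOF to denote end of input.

{ EOF, a, g, j, k, m }

In L : C' C: C is at the end, add FOLLOW(L) = { EOF, a, g, j, k, m }.
In L' : k C: C is at the end, add FOLLOW(L') = { EOF, a, g, j, k, m }.
In C' : C L m: add FIRST(L m) = { a, g, j, k }.
In C' : g C C' L: add FIRST(C' L) = { a, g, j, k }.
Union: FOLLOW(C) = { EOF, a, g, j, k, m }.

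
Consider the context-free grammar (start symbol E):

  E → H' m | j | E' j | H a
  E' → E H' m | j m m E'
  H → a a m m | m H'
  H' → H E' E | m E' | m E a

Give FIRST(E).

{ a, j, m }

From E → H' m: add FIRST(H') = { a, m }.
E → j contributes {j}.
From E → E' j: add FIRST(E') = { a, j, m }.
From E → H a: add FIRST(H) = { a, m }.
Union: FIRST(E) = { a, j, m }.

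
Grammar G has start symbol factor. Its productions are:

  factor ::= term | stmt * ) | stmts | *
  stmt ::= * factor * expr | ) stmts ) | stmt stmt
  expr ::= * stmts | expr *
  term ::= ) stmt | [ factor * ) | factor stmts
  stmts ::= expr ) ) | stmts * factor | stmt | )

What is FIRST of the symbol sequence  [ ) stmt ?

[ is a terminal; add {[} and stop.

{ [ }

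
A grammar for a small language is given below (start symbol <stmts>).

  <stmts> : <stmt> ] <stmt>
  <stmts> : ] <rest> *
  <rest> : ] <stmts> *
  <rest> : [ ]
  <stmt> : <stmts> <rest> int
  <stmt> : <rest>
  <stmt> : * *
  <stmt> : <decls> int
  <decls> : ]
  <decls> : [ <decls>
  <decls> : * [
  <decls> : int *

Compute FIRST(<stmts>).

{ *, [, ], int }

From <stmts> : <stmt> ] <stmt>: add FIRST(<stmt>) = { *, [, ], int }.
<stmts> : ] <rest> * contributes {]}.
Union: FIRST(<stmts>) = { *, [, ], int }.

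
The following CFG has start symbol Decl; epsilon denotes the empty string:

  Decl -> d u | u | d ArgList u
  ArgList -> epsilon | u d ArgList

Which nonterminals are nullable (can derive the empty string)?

Directly nullable (have an epsilon-production): ArgList.
No other nonterminal has a production whose RHS symbols are all nullable.

{ ArgList }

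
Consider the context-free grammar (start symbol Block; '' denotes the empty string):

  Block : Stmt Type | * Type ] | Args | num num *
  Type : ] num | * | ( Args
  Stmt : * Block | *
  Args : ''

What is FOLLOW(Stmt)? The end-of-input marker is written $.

{ (, *, ] }

In Block : Stmt Type: add FIRST(Type) = { (, *, ] }.
Union: FOLLOW(Stmt) = { (, *, ] }.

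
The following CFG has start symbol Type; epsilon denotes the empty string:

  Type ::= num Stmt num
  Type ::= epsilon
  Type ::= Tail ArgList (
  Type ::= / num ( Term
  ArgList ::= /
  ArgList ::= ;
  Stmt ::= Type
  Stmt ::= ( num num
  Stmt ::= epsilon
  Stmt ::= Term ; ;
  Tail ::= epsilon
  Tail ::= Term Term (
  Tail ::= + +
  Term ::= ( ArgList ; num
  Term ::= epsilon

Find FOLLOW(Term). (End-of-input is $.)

In Type ::= / num ( Term: Term is at the end, add FOLLOW(Type) = { $, num }.
In Stmt ::= Term ; ;: add FIRST(; ;) = { ; }.
In Tail ::= Term Term (: add FIRST(Term () = { ( }.
In Tail ::= Term Term (: add FIRST(() = { ( }.
Union: FOLLOW(Term) = { $, (, ;, num }.

{ $, (, ;, num }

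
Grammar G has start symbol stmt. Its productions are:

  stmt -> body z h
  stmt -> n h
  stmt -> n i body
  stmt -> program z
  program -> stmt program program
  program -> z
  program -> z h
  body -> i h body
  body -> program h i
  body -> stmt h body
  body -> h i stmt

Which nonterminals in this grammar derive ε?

No nonterminal has an empty production or an RHS whose symbols are all nullable.

{ } (none)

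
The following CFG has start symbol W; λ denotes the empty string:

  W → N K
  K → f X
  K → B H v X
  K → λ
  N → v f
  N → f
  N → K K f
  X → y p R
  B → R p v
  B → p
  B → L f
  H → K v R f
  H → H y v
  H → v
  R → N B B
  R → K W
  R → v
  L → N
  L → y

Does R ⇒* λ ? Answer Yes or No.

No

Nullable nonterminals: K.
No production of R has an RHS whose symbols are all nullable, so R is not nullable.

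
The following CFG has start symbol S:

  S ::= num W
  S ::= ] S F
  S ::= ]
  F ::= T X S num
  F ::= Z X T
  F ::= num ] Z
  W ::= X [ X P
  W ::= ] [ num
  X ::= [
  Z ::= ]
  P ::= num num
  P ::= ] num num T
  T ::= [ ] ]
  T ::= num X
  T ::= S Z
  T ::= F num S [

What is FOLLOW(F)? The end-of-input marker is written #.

In S ::= ] S F: F is at the end, add FOLLOW(S) = { #, [, ], num }.
In T ::= F num S [: add FIRST(num S [) = { num }.
Union: FOLLOW(F) = { #, [, ], num }.

{ #, [, ], num }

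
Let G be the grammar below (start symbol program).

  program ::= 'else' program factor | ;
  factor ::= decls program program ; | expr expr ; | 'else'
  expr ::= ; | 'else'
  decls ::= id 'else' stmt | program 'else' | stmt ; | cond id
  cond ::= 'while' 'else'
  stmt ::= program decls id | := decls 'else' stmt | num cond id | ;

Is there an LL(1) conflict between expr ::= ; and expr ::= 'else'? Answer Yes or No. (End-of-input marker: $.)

FIRST(;) = { ; } and FIRST('else') = { 'else' }.
The FIRST sets are disjoint and neither alternative is nullable — no conflict.

No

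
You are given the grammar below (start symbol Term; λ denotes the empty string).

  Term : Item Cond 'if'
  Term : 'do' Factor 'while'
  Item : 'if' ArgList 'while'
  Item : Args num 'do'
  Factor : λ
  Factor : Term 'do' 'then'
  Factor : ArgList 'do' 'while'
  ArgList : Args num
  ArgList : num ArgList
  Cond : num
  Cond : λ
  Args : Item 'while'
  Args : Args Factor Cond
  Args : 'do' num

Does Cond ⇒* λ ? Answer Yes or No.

Cond has an λ-production, so Cond ⇒ λ.

Yes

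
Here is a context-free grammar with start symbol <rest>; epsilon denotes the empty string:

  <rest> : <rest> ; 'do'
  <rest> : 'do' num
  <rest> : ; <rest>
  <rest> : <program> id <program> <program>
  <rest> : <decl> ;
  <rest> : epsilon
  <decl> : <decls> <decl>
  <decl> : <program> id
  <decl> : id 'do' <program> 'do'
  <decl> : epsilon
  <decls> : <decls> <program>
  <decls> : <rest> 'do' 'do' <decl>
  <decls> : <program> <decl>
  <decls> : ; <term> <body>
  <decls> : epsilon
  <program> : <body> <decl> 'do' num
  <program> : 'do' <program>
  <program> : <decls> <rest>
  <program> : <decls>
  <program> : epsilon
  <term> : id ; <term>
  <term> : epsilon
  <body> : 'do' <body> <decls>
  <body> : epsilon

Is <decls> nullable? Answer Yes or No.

Yes

<decls> has an epsilon-production, so <decls> ⇒ epsilon.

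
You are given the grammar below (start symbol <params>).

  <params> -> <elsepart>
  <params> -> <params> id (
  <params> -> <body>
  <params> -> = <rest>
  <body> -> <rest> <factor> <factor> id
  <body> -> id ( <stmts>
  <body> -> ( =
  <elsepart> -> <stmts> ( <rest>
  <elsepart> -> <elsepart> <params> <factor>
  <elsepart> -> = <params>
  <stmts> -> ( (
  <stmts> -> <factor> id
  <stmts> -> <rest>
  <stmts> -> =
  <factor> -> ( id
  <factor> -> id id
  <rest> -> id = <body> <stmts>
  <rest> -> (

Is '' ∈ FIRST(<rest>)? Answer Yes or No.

No nonterminal in this grammar is nullable.
No production of <rest> has an RHS whose symbols are all nullable, so <rest> is not nullable.

No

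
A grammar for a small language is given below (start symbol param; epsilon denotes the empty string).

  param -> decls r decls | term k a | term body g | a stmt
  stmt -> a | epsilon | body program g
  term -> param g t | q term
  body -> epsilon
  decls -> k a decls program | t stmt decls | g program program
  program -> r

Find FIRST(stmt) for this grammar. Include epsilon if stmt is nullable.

stmt -> a contributes {a}.
stmt -> epsilon contributes epsilon.
From stmt -> body program g: body nullable, take FIRST(body) ∪ FIRST(program) = { r }.
Union: FIRST(stmt) = { a, r, epsilon }.

{ a, r, epsilon }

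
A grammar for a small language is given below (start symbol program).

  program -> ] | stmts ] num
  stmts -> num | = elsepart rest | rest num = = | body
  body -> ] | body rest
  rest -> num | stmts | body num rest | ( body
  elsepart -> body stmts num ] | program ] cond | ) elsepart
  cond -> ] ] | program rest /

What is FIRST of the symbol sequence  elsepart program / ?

{ (, ), =, ], num }

Add FIRST(elsepart) = { (, ), =, ], num }; elsepart is not nullable, stop.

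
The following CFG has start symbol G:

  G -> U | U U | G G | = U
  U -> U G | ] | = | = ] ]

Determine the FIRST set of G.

From G -> U: add FIRST(U) = { =, ] }.
From G -> U U: add FIRST(U) = { =, ] }.
From G -> G G: add FIRST(G) = { =, ] }.
G -> = U contributes {=}.
Union: FIRST(G) = { =, ] }.

{ =, ] }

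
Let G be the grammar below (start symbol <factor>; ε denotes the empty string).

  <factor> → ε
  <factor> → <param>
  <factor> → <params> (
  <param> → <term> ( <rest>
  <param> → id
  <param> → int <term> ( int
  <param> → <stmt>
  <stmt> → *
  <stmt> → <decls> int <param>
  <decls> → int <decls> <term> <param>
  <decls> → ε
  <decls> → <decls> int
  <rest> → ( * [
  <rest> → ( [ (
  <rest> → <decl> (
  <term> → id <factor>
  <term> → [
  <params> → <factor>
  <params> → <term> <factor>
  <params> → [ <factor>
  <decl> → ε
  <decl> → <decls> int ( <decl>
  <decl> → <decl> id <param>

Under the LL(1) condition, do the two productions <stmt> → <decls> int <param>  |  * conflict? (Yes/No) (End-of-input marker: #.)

No

FIRST(<decls> int <param>) = { int } and FIRST(*) = { * }.
The FIRST sets are disjoint and neither alternative is nullable — no conflict.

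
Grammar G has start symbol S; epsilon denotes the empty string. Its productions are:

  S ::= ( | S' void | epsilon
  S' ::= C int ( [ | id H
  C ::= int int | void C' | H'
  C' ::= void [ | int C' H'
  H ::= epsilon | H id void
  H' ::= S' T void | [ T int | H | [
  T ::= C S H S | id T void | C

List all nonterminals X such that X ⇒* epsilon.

{ C, H, H', S, T }

Directly nullable (have an epsilon-production): S, H.
H' ::= H with every symbol nullable, so H' is nullable.
T ::= C S H S with every symbol nullable, so T is nullable.
C ::= H' with every symbol nullable, so C is nullable.
No other nonterminal has a production whose RHS symbols are all nullable.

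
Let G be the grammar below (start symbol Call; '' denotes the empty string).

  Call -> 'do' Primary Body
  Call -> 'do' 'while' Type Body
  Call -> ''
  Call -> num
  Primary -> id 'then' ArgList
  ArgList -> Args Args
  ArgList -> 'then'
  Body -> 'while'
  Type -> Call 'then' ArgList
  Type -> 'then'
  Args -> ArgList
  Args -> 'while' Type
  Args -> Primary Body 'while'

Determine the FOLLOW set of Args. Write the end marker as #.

In ArgList -> Args Args: add FIRST(Args) = { 'then', 'while', id }.
In ArgList -> Args Args: Args is at the end, add FOLLOW(ArgList) = { 'then', 'while', id }.
Union: FOLLOW(Args) = { 'then', 'while', id }.

{ 'then', 'while', id }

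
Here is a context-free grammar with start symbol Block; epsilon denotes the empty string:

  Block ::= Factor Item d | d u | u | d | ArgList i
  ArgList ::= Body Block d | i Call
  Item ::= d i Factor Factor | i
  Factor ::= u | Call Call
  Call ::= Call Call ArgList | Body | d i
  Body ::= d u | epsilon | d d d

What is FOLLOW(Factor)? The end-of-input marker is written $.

In Block ::= Factor Item d: add FIRST(Item d) = { d, i }.
In Item ::= d i Factor Factor: add FIRST(Factor)\{epsilon} = { d, i, u }.
  Since Factor is nullable, also add FOLLOW(Item) = { d }.
In Item ::= d i Factor Factor: Factor is at the end, add FOLLOW(Item) = { d }.
Union: FOLLOW(Factor) = { d, i, u }.

{ d, i, u }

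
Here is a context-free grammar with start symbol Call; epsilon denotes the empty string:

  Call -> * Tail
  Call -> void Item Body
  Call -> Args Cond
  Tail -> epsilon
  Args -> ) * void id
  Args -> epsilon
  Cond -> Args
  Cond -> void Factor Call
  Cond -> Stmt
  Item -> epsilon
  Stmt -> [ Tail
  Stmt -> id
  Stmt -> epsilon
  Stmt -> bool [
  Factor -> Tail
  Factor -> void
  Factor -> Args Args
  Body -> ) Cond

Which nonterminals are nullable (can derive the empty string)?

{ Args, Call, Cond, Factor, Item, Stmt, Tail }

Directly nullable (have an epsilon-production): Tail, Args, Item, Stmt.
Call -> Args Cond with every symbol nullable, so Call is nullable.
Factor -> Tail with every symbol nullable, so Factor is nullable.
Cond -> Args with every symbol nullable, so Cond is nullable.
No other nonterminal has a production whose RHS symbols are all nullable.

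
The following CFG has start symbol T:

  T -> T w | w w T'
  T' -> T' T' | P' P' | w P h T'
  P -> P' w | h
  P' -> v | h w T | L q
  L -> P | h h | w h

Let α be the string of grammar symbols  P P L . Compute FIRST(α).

Add FIRST(P) = { h, v, w }; P is not nullable, stop.

{ h, v, w }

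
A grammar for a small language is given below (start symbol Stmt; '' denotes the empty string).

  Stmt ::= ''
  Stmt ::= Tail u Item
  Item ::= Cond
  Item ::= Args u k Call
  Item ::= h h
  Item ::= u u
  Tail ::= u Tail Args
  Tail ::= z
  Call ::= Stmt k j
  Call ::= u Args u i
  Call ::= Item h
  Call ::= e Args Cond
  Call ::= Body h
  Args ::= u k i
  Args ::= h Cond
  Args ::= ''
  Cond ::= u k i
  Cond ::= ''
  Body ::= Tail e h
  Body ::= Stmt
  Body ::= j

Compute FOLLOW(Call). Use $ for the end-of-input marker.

{ $, h, k }

In Item ::= Args u k Call: Call is at the end, add FOLLOW(Item) = { $, h, k }.
Union: FOLLOW(Call) = { $, h, k }.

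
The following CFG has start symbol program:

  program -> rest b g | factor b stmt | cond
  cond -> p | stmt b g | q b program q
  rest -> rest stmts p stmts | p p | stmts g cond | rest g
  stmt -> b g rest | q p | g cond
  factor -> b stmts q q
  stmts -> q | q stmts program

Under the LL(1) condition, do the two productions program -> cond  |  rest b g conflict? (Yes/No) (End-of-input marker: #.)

Yes

FIRST(cond) = { b, g, p, q } and FIRST(rest b g) = { p, q }.
Both contain p, so the two alternatives are not disjoint — LL(1) conflict.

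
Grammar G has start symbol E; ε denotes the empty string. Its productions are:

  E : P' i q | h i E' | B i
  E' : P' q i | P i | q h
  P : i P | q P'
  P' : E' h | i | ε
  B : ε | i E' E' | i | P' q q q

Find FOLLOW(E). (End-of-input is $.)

E is the start symbol, so $ ∈ FOLLOW(E).
Union: FOLLOW(E) = { $ }.

{ $ }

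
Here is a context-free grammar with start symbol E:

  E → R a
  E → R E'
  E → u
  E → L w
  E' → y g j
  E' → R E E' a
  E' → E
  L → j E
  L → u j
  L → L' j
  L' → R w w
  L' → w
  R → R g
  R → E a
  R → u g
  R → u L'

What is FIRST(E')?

{ j, u, w, y }

E' → y g j contributes {y}.
From E' → R E E' a: add FIRST(R) = { j, u, w }.
From E' → E: add FIRST(E) = { j, u, w }.
Union: FIRST(E') = { j, u, w, y }.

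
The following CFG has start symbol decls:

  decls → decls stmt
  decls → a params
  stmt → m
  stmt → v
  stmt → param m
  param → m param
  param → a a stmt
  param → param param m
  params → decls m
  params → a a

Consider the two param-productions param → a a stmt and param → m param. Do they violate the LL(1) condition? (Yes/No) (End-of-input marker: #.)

No

FIRST(a a stmt) = { a } and FIRST(m param) = { m }.
The FIRST sets are disjoint and neither alternative is nullable — no conflict.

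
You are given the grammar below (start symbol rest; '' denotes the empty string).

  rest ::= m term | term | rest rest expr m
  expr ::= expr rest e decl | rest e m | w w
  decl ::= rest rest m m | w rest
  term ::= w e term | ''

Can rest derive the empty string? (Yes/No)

rest ::= term and each of term is nullable, so rest ⇒* ''.

Yes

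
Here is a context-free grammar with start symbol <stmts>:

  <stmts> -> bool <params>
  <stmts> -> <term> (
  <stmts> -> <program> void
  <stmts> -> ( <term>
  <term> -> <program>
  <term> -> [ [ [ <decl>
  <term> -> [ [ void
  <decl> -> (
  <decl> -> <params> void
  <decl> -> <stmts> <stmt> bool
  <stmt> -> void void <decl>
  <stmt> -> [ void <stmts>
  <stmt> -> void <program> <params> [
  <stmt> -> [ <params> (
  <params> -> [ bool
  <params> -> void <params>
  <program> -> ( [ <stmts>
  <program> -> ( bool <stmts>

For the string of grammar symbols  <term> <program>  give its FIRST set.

Add FIRST(<term>) = { (, [ }; <term> is not nullable, stop.

{ (, [ }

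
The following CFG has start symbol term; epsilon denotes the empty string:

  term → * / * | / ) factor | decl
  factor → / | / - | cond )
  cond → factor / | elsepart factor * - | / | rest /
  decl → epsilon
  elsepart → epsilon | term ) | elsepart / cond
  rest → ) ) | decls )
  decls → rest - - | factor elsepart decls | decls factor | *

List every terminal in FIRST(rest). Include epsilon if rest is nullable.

{ ), *, / }

rest → ) ) contributes {)}.
From rest → decls ): add FIRST(decls) = { ), *, / }.
Union: FIRST(rest) = { ), *, / }.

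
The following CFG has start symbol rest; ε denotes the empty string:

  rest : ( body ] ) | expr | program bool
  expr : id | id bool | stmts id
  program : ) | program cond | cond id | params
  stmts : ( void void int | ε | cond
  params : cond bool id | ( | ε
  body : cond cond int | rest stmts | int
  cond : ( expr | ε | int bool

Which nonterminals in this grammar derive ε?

Directly nullable (have an ε-production): stmts, params, cond.
program : program cond with every symbol nullable, so program is nullable.
No other nonterminal has a production whose RHS symbols are all nullable.

{ cond, params, program, stmts }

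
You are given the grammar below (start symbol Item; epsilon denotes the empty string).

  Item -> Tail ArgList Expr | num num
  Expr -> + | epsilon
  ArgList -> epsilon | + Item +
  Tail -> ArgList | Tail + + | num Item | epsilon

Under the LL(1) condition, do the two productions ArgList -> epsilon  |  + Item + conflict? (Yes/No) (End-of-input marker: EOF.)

FIRST(epsilon) = { epsilon } and FIRST(+ Item +) = { + }.
The first alternative is nullable and FOLLOW(ArgList) = { EOF, + } shares + with FIRST of the second — conflict.

Yes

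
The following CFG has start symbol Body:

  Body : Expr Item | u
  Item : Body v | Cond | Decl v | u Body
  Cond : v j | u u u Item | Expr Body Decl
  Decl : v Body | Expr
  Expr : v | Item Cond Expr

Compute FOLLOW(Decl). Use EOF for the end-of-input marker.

{ EOF, u, v }

In Item : Decl v: add FIRST(v) = { v }.
In Cond : Expr Body Decl: Decl is at the end, add FOLLOW(Cond) = { EOF, u, v }.
Union: FOLLOW(Decl) = { EOF, u, v }.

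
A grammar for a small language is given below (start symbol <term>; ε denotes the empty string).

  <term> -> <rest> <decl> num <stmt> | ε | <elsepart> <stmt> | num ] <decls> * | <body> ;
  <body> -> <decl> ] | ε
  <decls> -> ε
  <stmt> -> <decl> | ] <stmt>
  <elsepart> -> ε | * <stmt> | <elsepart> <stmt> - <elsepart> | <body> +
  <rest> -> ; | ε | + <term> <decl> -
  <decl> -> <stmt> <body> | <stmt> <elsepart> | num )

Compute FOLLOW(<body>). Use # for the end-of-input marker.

{ #, *, +, -, ;, ], num }

In <term> -> <body> ;: add FIRST(;) = { ; }.
In <elsepart> -> <body> +: add FIRST(+) = { + }.
In <decl> -> <stmt> <body>: <body> is at the end, add FOLLOW(<decl>) = { #, *, +, -, ], num }.
Union: FOLLOW(<body>) = { #, *, +, -, ;, ], num }.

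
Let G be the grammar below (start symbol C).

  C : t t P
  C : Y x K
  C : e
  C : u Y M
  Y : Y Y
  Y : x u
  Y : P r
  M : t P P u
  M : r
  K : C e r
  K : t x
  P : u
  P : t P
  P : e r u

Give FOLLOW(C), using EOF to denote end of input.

{ EOF, e }

C is the start symbol, so EOF ∈ FOLLOW(C).
In K : C e r: add FIRST(e r) = { e }.
Union: FOLLOW(C) = { EOF, e }.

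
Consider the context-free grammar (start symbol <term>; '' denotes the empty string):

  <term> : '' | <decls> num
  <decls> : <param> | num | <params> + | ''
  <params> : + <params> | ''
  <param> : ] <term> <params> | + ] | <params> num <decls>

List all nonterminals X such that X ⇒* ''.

Directly nullable (have an ''-production): <term>, <decls>, <params>.
No other nonterminal has a production whose RHS symbols are all nullable.

{ <decls>, <params>, <term> }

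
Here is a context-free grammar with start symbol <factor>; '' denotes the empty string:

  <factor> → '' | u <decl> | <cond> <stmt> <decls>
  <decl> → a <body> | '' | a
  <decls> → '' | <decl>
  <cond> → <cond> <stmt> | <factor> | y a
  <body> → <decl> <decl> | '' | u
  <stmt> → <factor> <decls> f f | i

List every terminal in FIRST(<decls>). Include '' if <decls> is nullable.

{ a, '' }

<decls> → '' contributes ''.
From <decls> → <decl>: add FIRST(<decl>) = { a, '' } (including '' since <decl> is nullable).
Union: FIRST(<decls>) = { a, '' }.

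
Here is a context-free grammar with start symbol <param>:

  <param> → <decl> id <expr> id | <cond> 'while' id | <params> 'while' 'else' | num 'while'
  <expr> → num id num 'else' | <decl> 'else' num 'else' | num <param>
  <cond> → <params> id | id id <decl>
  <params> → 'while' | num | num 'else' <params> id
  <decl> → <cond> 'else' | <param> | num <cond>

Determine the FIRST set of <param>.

{ 'while', id, num }

From <param> → <decl> id <expr> id: add FIRST(<decl>) = { 'while', id, num }.
From <param> → <cond> 'while' id: add FIRST(<cond>) = { 'while', id, num }.
From <param> → <params> 'while' 'else': add FIRST(<params>) = { 'while', num }.
<param> → num 'while' contributes {num}.
Union: FIRST(<param>) = { 'while', id, num }.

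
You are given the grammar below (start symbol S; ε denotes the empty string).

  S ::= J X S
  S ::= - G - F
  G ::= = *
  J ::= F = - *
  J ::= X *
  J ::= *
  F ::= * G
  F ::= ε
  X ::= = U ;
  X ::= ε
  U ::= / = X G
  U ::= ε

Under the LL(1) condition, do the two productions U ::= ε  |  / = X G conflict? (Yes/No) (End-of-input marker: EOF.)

FIRST(ε) = { ε } and FIRST(/ = X G) = { / }.
The first is nullable but FOLLOW(U) = { ; } is disjoint from FIRST of the second.

No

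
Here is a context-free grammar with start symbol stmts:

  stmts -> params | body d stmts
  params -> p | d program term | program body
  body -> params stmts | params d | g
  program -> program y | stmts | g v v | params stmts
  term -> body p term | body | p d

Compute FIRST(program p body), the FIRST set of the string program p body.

Add FIRST(program) = { d, g, p }; program is not nullable, stop.

{ d, g, p }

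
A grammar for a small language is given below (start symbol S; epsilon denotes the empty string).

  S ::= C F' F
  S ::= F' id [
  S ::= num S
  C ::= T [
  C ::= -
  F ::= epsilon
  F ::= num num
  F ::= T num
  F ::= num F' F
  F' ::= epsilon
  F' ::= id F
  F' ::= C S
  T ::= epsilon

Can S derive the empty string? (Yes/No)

Nullable nonterminals: F, F', T.
No production of S has an RHS whose symbols are all nullable, so S is not nullable.

No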